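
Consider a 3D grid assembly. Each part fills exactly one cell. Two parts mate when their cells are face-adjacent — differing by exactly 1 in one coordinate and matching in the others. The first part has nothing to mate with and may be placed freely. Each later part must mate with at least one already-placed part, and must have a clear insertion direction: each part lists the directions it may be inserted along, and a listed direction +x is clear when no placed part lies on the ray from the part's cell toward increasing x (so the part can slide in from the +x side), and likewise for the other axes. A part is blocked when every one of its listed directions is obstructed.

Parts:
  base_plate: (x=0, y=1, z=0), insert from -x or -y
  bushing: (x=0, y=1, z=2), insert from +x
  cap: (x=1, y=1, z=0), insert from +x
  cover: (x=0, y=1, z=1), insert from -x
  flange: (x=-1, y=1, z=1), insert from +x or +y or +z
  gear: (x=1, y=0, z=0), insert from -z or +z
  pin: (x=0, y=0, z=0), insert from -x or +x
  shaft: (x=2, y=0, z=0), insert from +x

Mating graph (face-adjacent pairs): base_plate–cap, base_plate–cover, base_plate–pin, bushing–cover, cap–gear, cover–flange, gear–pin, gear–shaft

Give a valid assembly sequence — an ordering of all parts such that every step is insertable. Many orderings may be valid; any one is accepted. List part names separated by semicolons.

1. cap@(1, 1, 0) [+x clear] — {cap}
2. gear@(1, 0, 0) [-z clear] — {cap, gear}
3. pin@(0, 0, 0) [-x clear] — {cap, gear, pin}
4. base_plate@(0, 1, 0) [-x clear] — {base_plate, cap, gear, pin}
5. cover@(0, 1, 1) [-x clear] — {base_plate, cap, cover, gear, pin}
6. flange@(-1, 1, 1) [+y clear] — {base_plate, cap, cover, flange, gear, pin}
7. bushing@(0, 1, 2) [+x clear] — {base_plate, bushing, cap, cover, flange, gear, pin}
8. shaft@(2, 0, 0) [+x clear] — {base_plate, bushing, cap, cover, flange, gear, pin, shaft}

cap; gear; pin; base_plate; cover; flange; bushing; shaft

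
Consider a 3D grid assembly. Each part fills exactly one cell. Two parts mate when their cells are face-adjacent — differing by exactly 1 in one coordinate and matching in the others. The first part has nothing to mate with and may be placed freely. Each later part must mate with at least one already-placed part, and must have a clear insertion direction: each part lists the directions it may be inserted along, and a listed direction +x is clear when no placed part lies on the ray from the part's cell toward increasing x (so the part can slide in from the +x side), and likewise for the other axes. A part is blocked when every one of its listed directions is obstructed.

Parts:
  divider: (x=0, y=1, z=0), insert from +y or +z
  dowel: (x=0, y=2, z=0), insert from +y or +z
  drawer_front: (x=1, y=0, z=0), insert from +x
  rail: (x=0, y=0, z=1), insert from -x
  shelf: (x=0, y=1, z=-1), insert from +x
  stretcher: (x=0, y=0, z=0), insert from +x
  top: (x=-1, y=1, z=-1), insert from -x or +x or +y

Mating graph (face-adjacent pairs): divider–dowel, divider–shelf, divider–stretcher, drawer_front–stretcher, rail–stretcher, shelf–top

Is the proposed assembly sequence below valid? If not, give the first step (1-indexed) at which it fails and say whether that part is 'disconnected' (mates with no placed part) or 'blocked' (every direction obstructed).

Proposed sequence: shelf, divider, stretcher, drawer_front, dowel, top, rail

1. shelf@(0, 1, -1) [+x clear] — {shelf}
2. divider@(0, 1, 0) [+y clear] — {divider, shelf}
3. stretcher@(0, 0, 0) [+x clear] — {divider, shelf, stretcher}
4. drawer_front@(1, 0, 0) [+x clear] — {divider, drawer_front, shelf, stretcher}
5. dowel@(0, 2, 0) [+y clear] — {divider, dowel, drawer_front, shelf, stretcher}
6. top@(-1, 1, -1) [-x clear] — {divider, dowel, drawer_front, shelf, stretcher, top}
7. rail@(0, 0, 1) [-x clear] — {divider, dowel, drawer_front, rail, shelf, stretcher, top}

Valid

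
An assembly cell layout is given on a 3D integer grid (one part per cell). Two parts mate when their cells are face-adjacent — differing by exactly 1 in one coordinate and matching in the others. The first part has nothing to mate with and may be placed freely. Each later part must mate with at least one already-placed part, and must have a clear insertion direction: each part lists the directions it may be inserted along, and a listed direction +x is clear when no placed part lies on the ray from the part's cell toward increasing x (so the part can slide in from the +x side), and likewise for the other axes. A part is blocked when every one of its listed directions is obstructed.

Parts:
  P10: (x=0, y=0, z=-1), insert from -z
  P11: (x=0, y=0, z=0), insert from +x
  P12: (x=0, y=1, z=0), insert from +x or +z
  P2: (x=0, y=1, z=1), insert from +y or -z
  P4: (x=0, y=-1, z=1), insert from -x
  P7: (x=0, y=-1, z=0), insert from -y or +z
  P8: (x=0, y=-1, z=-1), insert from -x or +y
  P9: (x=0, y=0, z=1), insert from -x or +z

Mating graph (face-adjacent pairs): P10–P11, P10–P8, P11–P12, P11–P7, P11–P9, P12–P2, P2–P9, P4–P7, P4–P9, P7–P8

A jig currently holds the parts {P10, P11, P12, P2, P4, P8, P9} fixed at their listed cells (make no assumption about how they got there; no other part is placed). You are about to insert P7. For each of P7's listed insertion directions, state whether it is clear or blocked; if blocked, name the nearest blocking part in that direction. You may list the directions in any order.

+z: blocked by P4; -y: clear

-y: ray from P7(0, -1, 0) has no placed part ⇒ clear
+z: nearest on ray is P4@(0, -1, 1) ⇒ blocked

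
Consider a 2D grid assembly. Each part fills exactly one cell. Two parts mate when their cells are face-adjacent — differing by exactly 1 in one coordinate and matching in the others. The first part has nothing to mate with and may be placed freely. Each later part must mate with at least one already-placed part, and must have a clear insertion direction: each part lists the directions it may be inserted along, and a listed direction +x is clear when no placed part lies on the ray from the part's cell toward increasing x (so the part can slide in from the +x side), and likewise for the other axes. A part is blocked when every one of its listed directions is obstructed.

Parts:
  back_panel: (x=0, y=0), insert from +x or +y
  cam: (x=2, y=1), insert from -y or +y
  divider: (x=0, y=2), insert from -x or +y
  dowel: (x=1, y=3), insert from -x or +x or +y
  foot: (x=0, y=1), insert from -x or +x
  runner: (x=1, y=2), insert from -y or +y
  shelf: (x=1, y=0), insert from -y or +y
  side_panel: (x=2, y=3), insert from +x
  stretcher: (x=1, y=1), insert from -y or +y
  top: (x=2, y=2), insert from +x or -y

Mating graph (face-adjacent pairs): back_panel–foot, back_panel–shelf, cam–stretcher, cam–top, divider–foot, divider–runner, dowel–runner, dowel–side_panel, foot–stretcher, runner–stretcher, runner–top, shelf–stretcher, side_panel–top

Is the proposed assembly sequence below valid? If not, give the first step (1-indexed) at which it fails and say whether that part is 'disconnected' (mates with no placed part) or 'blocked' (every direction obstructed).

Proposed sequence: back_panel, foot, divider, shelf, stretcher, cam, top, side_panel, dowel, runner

1. back_panel@(0, 0) [+x clear] — {back_panel}
2. foot@(0, 1) [-x clear] — {back_panel, foot}
3. divider@(0, 2) [-x clear] — {back_panel, divider, foot}
4. shelf@(1, 0) [-y clear] — {back_panel, divider, foot, shelf}
5. stretcher@(1, 1) [+y clear] — {back_panel, divider, foot, shelf, stretcher}
6. cam@(2, 1) [-y clear] — {back_panel, cam, divider, foot, shelf, stretcher}
7. top@(2, 2) [+x clear] — {back_panel, cam, divider, foot, shelf, stretcher, top}
8. side_panel@(2, 3) [+x clear] — {back_panel, cam, divider, foot, shelf, side_panel, stretcher, top}
9. dowel@(1, 3) [-x clear] — {back_panel, cam, divider, dowel, foot, shelf, side_panel, stretcher, top}
10. runner@(1, 2) — -y/+y all obstructed ⇒ blocked

Invalid at step 10 (blocked)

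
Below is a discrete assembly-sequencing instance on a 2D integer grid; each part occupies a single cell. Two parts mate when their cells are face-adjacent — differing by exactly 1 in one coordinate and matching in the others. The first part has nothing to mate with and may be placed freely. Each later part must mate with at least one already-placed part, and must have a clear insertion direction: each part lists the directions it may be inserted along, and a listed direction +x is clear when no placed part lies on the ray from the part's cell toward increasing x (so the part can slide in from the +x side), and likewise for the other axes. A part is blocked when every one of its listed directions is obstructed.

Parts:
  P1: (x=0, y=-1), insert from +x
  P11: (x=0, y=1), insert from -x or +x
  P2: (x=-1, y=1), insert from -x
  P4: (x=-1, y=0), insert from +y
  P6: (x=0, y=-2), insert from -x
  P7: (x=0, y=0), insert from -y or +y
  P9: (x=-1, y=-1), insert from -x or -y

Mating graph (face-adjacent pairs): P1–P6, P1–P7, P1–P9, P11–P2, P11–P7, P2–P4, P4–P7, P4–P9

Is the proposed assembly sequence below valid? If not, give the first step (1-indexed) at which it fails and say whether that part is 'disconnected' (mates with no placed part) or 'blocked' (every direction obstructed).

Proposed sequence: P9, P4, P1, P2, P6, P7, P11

1. P9@(-1, -1) [-x clear] — {P9}
2. P4@(-1, 0) [+y clear] — {P4, P9}
3. P1@(0, -1) [+x clear] — {P1, P4, P9}
4. P2@(-1, 1) [-x clear] — {P1, P2, P4, P9}
5. P6@(0, -2) [-x clear] — {P1, P2, P4, P6, P9}
6. P7@(0, 0) [+y clear] — {P1, P2, P4, P6, P7, P9}
7. P11@(0, 1) [+x clear] — {P1, P11, P2, P4, P6, P7, P9}

Valid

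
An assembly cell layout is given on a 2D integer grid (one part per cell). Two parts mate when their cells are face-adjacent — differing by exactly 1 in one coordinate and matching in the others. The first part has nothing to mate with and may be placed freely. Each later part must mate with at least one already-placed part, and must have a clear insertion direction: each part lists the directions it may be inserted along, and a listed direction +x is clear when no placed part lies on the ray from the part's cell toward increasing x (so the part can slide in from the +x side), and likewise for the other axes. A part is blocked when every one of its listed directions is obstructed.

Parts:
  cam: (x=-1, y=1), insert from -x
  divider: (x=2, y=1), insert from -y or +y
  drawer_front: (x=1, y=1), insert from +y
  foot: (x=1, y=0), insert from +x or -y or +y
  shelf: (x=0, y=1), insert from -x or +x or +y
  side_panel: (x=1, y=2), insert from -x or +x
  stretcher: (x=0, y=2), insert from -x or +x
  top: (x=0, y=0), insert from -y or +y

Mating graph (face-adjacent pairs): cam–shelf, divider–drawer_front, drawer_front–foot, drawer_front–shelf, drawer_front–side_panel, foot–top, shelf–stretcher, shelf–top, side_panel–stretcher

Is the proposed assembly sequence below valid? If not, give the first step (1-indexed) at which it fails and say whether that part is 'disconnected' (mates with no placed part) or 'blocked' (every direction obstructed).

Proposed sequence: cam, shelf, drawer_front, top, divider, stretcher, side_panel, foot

1. cam@(-1, 1) [-x clear] — {cam}
2. shelf@(0, 1) [+x clear] — {cam, shelf}
3. drawer_front@(1, 1) [+y clear] — {cam, drawer_front, shelf}
4. top@(0, 0) [-y clear] — {cam, drawer_front, shelf, top}
5. divider@(2, 1) [-y clear] — {cam, divider, drawer_front, shelf, top}
6. stretcher@(0, 2) [-x clear] — {cam, divider, drawer_front, shelf, stretcher, top}
7. side_panel@(1, 2) [+x clear] — {cam, divider, drawer_front, shelf, side_panel, stretcher, top}
8. foot@(1, 0) [+x clear] — {cam, divider, drawer_front, foot, shelf, side_panel, stretcher, top}

Valid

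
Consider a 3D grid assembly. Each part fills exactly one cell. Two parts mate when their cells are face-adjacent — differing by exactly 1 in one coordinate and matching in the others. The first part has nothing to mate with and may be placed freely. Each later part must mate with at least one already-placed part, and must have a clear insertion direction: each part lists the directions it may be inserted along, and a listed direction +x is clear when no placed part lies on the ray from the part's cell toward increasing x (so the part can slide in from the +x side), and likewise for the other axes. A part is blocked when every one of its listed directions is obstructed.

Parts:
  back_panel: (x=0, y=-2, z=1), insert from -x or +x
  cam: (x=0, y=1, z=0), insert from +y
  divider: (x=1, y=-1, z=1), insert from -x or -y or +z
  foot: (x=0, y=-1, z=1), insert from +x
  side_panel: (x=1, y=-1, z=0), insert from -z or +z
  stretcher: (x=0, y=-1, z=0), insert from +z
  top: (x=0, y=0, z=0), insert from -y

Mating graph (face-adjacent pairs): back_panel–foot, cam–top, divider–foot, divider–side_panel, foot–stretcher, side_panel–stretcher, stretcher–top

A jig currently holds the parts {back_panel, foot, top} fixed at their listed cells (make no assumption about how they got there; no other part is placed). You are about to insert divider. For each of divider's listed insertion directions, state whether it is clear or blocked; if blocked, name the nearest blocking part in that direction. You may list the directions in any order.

+z: clear; -x: blocked by foot; -y: clear

-x: nearest on ray is foot@(0, -1, 1) ⇒ blocked
-y: ray from divider(1, -1, 1) has no placed part ⇒ clear
+z: ray from divider(1, -1, 1) has no placed part ⇒ clear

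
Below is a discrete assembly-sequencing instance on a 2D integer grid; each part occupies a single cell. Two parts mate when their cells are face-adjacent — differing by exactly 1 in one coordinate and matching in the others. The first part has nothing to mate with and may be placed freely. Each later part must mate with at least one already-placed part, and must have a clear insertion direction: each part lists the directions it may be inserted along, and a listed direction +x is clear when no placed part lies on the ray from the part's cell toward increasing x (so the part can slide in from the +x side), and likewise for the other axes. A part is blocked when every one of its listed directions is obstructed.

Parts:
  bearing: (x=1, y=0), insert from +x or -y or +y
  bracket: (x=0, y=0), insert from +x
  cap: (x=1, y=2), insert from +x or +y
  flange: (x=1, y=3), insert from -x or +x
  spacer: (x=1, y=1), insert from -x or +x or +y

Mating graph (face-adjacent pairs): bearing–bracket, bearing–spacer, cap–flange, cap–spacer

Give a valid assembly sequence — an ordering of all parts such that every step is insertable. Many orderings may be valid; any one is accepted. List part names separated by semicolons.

1. bracket@(0, 0) [+x clear] — {bracket}
2. bearing@(1, 0) [+x clear] — {bearing, bracket}
3. spacer@(1, 1) [-x clear] — {bearing, bracket, spacer}
4. cap@(1, 2) [+x clear] — {bearing, bracket, cap, spacer}
5. flange@(1, 3) [-x clear] — {bearing, bracket, cap, flange, spacer}

bracket; bearing; spacer; cap; flange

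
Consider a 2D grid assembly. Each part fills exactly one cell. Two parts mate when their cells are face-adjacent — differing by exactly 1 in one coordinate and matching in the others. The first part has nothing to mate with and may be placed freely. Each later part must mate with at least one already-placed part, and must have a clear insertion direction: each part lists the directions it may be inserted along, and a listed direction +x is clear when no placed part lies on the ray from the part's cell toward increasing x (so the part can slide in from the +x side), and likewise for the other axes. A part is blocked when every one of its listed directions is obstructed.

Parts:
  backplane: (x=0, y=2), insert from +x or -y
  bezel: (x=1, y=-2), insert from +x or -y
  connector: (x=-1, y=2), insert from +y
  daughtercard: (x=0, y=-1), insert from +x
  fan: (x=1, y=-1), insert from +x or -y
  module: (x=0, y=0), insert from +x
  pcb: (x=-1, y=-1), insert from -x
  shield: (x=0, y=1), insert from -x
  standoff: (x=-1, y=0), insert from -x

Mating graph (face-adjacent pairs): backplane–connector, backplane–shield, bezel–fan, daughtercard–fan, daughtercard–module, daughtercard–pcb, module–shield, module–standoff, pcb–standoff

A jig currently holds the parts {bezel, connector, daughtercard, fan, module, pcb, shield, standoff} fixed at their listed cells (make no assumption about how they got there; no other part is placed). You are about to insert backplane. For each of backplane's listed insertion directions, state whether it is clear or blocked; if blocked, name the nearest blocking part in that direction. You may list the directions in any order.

+x: ray from backplane(0, 2) has no placed part ⇒ clear
-y: nearest on ray is shield@(0, 1) ⇒ blocked

+x: clear; -y: blocked by shield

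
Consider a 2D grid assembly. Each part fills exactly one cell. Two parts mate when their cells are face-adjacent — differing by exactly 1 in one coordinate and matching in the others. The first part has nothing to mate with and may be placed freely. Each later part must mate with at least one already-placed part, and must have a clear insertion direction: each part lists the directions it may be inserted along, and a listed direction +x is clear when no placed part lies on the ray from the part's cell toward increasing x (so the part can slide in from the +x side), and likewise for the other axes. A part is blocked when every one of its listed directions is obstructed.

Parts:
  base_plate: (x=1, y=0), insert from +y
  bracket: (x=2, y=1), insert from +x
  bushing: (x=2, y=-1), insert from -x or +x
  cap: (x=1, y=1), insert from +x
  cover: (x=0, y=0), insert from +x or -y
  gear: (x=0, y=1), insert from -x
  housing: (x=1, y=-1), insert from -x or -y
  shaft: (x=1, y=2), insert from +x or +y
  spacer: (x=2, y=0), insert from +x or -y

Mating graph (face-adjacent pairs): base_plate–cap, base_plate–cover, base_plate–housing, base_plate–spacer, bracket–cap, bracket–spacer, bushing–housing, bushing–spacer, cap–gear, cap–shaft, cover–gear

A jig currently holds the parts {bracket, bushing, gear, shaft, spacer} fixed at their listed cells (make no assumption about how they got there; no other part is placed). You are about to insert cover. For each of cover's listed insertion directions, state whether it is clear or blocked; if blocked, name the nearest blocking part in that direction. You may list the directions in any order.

+x: blocked by spacer; -y: clear

+x: nearest on ray is spacer@(2, 0) ⇒ blocked
-y: ray from cover(0, 0) has no placed part ⇒ clear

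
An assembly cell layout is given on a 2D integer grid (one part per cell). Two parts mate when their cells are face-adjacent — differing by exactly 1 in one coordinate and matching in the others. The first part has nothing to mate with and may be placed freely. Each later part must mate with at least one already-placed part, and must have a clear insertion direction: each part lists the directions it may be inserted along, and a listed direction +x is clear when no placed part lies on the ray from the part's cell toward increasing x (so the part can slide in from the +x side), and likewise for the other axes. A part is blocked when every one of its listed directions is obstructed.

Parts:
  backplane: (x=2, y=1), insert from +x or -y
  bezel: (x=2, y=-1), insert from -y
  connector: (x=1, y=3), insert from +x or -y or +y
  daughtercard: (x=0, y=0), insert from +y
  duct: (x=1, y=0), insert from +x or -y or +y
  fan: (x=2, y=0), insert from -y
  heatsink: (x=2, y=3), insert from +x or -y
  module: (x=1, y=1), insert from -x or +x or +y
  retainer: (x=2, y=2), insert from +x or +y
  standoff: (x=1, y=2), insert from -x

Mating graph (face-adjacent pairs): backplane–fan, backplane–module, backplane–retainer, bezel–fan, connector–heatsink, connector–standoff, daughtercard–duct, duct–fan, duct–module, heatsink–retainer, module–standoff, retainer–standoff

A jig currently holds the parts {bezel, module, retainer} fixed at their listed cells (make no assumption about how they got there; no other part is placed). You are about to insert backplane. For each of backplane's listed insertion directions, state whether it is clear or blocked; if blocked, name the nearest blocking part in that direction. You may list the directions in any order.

+x: clear; -y: blocked by bezel

+x: ray from backplane(2, 1) has no placed part ⇒ clear
-y: nearest on ray is bezel@(2, -1) ⇒ blocked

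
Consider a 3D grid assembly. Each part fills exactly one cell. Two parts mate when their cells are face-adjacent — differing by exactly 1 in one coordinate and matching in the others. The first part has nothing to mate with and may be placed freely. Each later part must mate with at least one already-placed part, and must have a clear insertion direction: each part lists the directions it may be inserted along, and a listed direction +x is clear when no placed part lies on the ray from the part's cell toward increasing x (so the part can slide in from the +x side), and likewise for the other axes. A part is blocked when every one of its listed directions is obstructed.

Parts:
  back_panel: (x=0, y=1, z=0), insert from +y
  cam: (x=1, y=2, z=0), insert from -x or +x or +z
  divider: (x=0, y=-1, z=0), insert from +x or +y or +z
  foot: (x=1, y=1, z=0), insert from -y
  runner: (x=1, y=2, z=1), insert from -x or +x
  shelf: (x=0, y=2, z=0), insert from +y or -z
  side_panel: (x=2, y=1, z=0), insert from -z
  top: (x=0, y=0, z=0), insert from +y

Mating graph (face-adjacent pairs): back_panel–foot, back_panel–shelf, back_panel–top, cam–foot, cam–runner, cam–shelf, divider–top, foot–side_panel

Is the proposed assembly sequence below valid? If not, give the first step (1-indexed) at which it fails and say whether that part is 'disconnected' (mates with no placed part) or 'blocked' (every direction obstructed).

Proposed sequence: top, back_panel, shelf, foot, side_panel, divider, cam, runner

1. top@(0, 0, 0) [+y clear] — {top}
2. back_panel@(0, 1, 0) [+y clear] — {back_panel, top}
3. shelf@(0, 2, 0) [+y clear] — {back_panel, shelf, top}
4. foot@(1, 1, 0) [-y clear] — {back_panel, foot, shelf, top}
5. side_panel@(2, 1, 0) [-z clear] — {back_panel, foot, shelf, side_panel, top}
6. divider@(0, -1, 0) [+x clear] — {back_panel, divider, foot, shelf, side_panel, top}
7. cam@(1, 2, 0) [+x clear] — {back_panel, cam, divider, foot, shelf, side_panel, top}
8. runner@(1, 2, 1) [-x clear] — {back_panel, cam, divider, foot, runner, shelf, side_panel, top}

Valid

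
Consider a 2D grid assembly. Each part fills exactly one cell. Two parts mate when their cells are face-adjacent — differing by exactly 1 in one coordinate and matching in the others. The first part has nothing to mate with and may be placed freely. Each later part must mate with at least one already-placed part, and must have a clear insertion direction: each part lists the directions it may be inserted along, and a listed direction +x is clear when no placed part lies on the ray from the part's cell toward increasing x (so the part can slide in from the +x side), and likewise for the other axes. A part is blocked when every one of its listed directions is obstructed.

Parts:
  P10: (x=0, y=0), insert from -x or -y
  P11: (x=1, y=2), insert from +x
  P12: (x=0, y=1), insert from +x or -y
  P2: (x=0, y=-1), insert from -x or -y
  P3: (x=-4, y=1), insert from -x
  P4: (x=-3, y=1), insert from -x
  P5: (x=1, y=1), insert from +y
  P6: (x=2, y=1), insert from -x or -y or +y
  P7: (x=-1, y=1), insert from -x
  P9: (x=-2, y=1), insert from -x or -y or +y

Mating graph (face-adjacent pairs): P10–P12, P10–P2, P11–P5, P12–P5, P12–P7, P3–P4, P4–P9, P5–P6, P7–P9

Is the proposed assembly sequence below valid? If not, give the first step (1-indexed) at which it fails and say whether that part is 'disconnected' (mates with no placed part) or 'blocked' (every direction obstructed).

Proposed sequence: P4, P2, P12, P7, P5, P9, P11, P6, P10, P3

Invalid at step 2 (disconnected)

1. P4@(-3, 1) [-x clear] — {P4}
2. P2@(0, -1) — no placed neighbour ⇒ disconnected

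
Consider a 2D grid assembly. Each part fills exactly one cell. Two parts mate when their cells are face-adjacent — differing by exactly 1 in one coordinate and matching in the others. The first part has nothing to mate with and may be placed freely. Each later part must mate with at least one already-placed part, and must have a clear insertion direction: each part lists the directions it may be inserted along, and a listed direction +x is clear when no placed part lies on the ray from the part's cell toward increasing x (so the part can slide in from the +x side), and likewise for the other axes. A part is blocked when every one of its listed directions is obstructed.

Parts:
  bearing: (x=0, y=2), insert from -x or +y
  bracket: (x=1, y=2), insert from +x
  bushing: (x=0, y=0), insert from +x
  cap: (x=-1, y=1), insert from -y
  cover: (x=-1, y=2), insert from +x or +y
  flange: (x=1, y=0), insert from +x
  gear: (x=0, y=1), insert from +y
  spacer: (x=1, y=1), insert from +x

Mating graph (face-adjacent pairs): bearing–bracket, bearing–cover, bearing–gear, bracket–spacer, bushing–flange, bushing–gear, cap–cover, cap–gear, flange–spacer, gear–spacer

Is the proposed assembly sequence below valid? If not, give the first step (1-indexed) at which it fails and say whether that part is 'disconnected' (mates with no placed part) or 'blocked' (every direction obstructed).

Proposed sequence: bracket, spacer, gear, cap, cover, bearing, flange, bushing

Invalid at step 8 (blocked)

1. bracket@(1, 2) [+x clear] — {bracket}
2. spacer@(1, 1) [+x clear] — {bracket, spacer}
3. gear@(0, 1) [+y clear] — {bracket, gear, spacer}
4. cap@(-1, 1) [-y clear] — {bracket, cap, gear, spacer}
5. cover@(-1, 2) [+y clear] — {bracket, cap, cover, gear, spacer}
6. bearing@(0, 2) [+y clear] — {bearing, bracket, cap, cover, gear, spacer}
7. flange@(1, 0) [+x clear] — {bearing, bracket, cap, cover, flange, gear, spacer}
8. bushing@(0, 0) — +x all obstructed ⇒ blocked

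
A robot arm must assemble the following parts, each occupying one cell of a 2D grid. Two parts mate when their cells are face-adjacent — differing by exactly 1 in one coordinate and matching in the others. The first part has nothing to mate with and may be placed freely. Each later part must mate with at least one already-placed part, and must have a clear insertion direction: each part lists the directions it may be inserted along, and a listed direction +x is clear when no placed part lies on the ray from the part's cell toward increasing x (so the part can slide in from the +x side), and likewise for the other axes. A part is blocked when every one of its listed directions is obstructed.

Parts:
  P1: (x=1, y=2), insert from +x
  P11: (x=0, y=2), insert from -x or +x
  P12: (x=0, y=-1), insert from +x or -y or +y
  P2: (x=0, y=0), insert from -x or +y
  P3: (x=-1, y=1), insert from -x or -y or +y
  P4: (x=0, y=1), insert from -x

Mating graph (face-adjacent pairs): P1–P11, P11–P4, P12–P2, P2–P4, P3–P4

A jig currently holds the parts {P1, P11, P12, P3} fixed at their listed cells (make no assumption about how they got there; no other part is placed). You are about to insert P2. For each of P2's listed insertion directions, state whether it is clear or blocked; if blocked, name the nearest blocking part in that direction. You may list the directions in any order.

+y: blocked by P11; -x: clear

-x: ray from P2(0, 0) has no placed part ⇒ clear
+y: nearest on ray is P11@(0, 2) ⇒ blocked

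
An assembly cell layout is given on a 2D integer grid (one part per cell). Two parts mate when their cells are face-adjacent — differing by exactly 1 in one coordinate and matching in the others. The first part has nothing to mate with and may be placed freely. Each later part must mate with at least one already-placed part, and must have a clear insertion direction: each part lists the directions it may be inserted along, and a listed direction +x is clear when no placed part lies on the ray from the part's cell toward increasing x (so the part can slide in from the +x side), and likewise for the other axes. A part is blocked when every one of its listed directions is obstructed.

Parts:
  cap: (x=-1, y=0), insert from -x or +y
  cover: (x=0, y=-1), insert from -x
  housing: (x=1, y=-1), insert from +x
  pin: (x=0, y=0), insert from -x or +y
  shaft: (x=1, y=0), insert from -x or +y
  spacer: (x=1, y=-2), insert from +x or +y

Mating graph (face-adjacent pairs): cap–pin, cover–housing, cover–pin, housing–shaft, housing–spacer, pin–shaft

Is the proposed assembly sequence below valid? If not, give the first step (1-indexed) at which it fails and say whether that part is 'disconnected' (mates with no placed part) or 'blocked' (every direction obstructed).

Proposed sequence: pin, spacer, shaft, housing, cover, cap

Invalid at step 2 (disconnected)

1. pin@(0, 0) [-x clear] — {pin}
2. spacer@(1, -2) — no placed neighbour ⇒ disconnected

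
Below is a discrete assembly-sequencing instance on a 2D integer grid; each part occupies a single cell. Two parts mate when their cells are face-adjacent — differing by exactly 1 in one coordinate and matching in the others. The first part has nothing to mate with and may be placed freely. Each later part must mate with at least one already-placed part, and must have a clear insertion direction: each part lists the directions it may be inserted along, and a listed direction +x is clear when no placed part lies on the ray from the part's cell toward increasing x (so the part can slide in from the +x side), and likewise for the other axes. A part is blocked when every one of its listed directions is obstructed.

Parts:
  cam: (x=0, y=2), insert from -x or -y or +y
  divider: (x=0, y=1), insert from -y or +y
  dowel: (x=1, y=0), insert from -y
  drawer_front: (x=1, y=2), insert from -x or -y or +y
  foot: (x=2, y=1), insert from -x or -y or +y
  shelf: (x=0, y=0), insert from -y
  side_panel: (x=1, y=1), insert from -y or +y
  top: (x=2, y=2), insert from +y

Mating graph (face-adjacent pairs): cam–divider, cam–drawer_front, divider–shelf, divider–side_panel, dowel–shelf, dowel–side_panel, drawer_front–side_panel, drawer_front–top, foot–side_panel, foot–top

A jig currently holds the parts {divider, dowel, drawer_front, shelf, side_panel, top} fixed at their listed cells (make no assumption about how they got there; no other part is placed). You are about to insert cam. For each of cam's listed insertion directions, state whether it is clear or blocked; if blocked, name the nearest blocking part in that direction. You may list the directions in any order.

-x: ray from cam(0, 2) has no placed part ⇒ clear
-y: nearest on ray is divider@(0, 1) ⇒ blocked
+y: ray from cam(0, 2) has no placed part ⇒ clear

+y: clear; -x: clear; -y: blocked by divider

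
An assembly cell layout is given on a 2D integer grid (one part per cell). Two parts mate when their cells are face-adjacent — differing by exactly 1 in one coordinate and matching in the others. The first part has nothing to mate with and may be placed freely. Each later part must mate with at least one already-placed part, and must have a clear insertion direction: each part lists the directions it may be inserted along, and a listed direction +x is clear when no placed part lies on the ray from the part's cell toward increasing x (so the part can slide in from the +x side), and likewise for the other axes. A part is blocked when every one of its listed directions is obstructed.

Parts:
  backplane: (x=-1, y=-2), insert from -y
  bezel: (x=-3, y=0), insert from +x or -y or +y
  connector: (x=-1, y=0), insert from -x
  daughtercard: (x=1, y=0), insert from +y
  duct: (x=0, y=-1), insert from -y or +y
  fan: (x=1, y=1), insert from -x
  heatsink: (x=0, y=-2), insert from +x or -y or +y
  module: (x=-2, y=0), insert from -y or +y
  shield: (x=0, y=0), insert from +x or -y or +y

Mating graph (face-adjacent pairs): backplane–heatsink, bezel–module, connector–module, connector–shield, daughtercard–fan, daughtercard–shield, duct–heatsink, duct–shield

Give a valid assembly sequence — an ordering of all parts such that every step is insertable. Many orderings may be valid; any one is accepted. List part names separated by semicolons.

1. connector@(-1, 0) [-x clear] — {connector}
2. module@(-2, 0) [-y clear] — {connector, module}
3. bezel@(-3, 0) [-y clear] — {bezel, connector, module}
4. shield@(0, 0) [+x clear] — {bezel, connector, module, shield}
5. daughtercard@(1, 0) [+y clear] — {bezel, connector, daughtercard, module, shield}
6. fan@(1, 1) [-x clear] — {bezel, connector, daughtercard, fan, module, shield}
7. duct@(0, -1) [-y clear] — {bezel, connector, daughtercard, duct, fan, module, shield}
8. heatsink@(0, -2) [+x clear] — {bezel, connector, daughtercard, duct, fan, heatsink, module, shield}
9. backplane@(-1, -2) [-y clear] — {backplane, bezel, connector, daughtercard, duct, fan, heatsink, module, shield}

connector; module; bezel; shield; daughtercard; fan; duct; heatsink; backplane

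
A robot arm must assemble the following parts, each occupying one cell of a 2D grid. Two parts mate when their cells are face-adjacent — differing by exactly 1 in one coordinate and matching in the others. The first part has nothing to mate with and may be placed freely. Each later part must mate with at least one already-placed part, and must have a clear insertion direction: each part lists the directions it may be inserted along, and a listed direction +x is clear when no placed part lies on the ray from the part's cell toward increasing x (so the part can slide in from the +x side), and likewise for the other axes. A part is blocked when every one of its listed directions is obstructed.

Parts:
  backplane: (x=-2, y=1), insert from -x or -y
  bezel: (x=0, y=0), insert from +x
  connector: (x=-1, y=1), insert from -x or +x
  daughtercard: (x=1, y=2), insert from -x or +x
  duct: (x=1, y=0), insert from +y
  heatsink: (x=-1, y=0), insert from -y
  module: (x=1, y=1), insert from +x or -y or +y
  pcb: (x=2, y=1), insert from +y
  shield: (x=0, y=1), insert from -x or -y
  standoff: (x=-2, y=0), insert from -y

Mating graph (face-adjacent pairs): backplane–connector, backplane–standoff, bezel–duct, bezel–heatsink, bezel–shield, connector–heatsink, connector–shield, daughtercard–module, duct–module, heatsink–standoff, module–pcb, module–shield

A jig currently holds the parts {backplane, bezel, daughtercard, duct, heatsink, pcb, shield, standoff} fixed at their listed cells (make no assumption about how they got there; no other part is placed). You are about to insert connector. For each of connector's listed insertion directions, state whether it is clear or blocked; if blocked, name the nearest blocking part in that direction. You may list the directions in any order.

-x: nearest on ray is backplane@(-2, 1) ⇒ blocked
+x: nearest on ray is shield@(0, 1) ⇒ blocked

+x: blocked by shield; -x: blocked by backplane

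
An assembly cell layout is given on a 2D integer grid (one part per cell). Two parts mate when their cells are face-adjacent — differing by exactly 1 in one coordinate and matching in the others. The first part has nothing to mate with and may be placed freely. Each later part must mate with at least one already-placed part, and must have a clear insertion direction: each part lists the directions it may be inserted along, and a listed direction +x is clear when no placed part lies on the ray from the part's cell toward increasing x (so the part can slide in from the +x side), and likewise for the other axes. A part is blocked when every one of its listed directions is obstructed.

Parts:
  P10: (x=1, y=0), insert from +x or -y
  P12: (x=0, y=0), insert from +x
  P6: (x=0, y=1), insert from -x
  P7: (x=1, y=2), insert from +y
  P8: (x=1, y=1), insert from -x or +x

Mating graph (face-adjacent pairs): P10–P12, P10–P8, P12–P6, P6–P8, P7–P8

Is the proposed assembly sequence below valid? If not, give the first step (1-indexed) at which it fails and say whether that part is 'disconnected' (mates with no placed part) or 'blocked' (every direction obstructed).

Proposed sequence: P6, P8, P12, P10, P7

1. P6@(0, 1) [-x clear] — {P6}
2. P8@(1, 1) [+x clear] — {P6, P8}
3. P12@(0, 0) [+x clear] — {P12, P6, P8}
4. P10@(1, 0) [+x clear] — {P10, P12, P6, P8}
5. P7@(1, 2) [+y clear] — {P10, P12, P6, P7, P8}

Valid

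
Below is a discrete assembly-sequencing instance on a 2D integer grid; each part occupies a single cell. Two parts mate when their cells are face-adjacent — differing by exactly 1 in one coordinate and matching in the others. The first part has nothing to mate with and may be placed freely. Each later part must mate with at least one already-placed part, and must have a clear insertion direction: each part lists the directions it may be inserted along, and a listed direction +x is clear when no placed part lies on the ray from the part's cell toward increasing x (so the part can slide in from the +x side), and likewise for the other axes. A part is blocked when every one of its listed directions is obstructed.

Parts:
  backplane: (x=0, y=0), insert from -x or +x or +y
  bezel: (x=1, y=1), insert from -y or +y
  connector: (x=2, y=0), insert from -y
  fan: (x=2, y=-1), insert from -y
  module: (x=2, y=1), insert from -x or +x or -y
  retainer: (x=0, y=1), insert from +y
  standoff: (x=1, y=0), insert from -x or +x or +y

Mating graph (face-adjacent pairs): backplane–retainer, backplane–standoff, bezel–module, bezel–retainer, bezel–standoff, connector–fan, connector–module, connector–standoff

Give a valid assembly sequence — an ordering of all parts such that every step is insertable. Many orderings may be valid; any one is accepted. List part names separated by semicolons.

1. backplane@(0, 0) [-x clear] — {backplane}
2. retainer@(0, 1) [+y clear] — {backplane, retainer}
3. standoff@(1, 0) [+x clear] — {backplane, retainer, standoff}
4. connector@(2, 0) [-y clear] — {backplane, connector, retainer, standoff}
5. bezel@(1, 1) [+y clear] — {backplane, bezel, connector, retainer, standoff}
6. module@(2, 1) [+x clear] — {backplane, bezel, connector, module, retainer, standoff}
7. fan@(2, -1) [-y clear] — {backplane, bezel, connector, fan, module, retainer, standoff}

backplane; retainer; standoff; connector; bezel; module; fan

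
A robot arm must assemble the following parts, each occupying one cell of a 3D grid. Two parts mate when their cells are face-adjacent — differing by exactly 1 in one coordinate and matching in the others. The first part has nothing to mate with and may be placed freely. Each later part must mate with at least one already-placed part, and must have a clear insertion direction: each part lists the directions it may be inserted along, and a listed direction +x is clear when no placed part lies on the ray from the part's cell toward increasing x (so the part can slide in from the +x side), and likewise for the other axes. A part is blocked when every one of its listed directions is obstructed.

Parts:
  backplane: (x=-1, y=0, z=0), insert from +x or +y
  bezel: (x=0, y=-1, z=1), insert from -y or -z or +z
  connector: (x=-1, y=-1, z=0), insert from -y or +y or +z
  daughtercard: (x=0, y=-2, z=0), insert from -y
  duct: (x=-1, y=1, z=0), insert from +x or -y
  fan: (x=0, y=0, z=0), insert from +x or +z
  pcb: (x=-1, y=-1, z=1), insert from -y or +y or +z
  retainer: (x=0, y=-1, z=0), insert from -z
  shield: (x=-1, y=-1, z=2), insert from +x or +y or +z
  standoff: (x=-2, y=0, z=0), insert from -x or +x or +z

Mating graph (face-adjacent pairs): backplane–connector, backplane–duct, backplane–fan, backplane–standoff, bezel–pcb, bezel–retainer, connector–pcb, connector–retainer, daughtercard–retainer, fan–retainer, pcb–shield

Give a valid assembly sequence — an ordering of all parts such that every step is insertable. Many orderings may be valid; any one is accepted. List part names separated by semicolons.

1. connector@(-1, -1, 0) [-y clear] — {connector}
2. backplane@(-1, 0, 0) [+x clear] — {backplane, connector}
3. duct@(-1, 1, 0) [+x clear] — {backplane, connector, duct}
4. pcb@(-1, -1, 1) [-y clear] — {backplane, connector, duct, pcb}
5. shield@(-1, -1, 2) [+x clear] — {backplane, connector, duct, pcb, shield}
6. fan@(0, 0, 0) [+x clear] — {backplane, connector, duct, fan, pcb, shield}
7. retainer@(0, -1, 0) [-z clear] — {backplane, connector, duct, fan, pcb, retainer, shield}
8. bezel@(0, -1, 1) [-y clear] — {backplane, bezel, connector, duct, fan, pcb, retainer, shield}
9. daughtercard@(0, -2, 0) [-y clear] — {backplane, bezel, connector, daughtercard, duct, fan, pcb, retainer, shield}
10. standoff@(-2, 0, 0) [-x clear] — {backplane, bezel, connector, daughtercard, duct, fan, pcb, retainer, shield, standoff}

connector; backplane; duct; pcb; shield; fan; retainer; bezel; daughtercard; standoff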